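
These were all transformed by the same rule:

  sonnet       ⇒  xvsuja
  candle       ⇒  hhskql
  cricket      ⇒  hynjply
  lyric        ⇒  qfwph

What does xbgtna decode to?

submit

Shifts by position in sonnet: pos 0: s→x (+5), pos 1: o→v (+7), pos 2: n→s (+5), pos 3: n→u (+7) — repeating every 2. The shifts repeat in a cycle of length 2: positions 0,1,… shift by +5, +7, then the pattern repeats.
Decoding xbgtna: x−5=s, b−7=u, g−5=b, t−7=m, n−5=i, a−7=t.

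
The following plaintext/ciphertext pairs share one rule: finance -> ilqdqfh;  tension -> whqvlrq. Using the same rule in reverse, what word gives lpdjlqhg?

It's a constant shift of +3 (ROT3).
Reversing it on lpdjlqhg: l−3=i, p−3=m, d−3=a, j−3=g, l−3=i, q−3=n, h−3=e, g−3=d.

imagined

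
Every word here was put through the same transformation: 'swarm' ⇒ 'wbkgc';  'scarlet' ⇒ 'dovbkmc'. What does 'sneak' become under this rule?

The output letters match the input read backwards, each shifted +10: swarm reversed is mraws. Read the word backwards and shift each letter +10.
On sneak: reverse → kaens; then shift: k+10=u, a+10=k, e+10=o, n+10=x, s+10=c.

ukoxc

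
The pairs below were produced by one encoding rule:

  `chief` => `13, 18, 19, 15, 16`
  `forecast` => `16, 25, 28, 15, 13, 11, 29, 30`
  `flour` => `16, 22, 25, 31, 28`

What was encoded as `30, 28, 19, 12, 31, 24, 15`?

tribune

Each letter is replaced by its alphabet position (a=1..z=26) + 10.
Undoing it on 30, 28, 19, 12, 31, 24, 15: 30→(30−10)÷1=20=t, 28→(28−10)÷1=18=r, 19→(19−10)÷1=9=i, 12→(12−10)÷1=2=b, 31→(31−10)÷1=21=u, 24→(24−10)÷1=14=n, 15→(15−10)÷1=5=e.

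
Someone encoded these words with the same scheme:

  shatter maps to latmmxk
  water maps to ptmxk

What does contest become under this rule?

vhgmxlm

This is a Caesar cipher with shift 19.
For contest: c+19=v, o+19=h, n+19=g, t+19=m, e+19=x, s+19=l, t+19=m.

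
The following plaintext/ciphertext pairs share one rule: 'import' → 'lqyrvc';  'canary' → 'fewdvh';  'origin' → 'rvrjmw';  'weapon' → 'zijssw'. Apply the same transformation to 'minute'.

pmwxxn

Shifts by position in import: pos 0: i→l (+3), pos 1: m→q (+4), pos 2: p→y (+9), pos 3: o→r (+3), pos 4: r→v (+4), pos 5: t→c (+9) — repeating every 3. The shifts repeat in a cycle of length 3: positions 0,1,… shift by +3, +4, +9, then the pattern repeats.
On minute: m+3=p, i+4=m, n+9=w, u+3=x, t+4=x, e+9=n.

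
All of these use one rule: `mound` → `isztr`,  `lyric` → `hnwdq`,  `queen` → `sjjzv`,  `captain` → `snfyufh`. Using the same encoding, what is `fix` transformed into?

cnk

Two steps: reverse the string, then apply a Caesar shift of +5.
For fix: reverse → xif; then shift: x+5=c, i+5=n, f+5=k.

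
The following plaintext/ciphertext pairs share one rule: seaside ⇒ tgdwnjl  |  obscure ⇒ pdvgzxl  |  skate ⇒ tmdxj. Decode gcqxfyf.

Letter i (0-indexed) is shifted by i+1, so successive shifts are 1, 2, 3, ….
Undoing it on gcqxfyf: g−1=f, c−2=a, q−3=n, x−4=t, f−5=a, y−6=s, f−7=y.

fantasy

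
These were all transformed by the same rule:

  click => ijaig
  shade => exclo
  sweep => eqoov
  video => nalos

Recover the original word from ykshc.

quota

c(2)→i(8) and l(11)→j(9) fit y≡3x+2 (mod 26); the inverse of 3 mod 26 is 9. This is an affine cipher: with a=0,…,z=25, each position x becomes (3x+2) mod 26.
Decoding ykshc: y(24)→9·(24−2)≡16=q; k(10)→9·(10−2)≡20=u; s(18)→9·(18−2)≡14=o; h(7)→9·(7−2)≡19=t; c(2)→9·(2−2)≡0=a (all mod 26).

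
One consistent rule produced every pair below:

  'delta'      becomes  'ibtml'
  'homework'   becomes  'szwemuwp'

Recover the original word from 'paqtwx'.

The output letters match the input read backwards, each shifted +8: delta reversed is atled. The word is reversed, then every letter is shifted forward by 8.
Reversing it on paqtwx: shift back: p−8=h, a−8=s, q−8=i, t−8=l, w−8=o, x−8=p → hsilop; then reverse → polish.

polish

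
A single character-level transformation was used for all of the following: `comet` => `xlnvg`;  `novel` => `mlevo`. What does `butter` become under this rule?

Each pair mirrors across the alphabet (c↔x, o↔l, m↔n): positions sum to 25. Each letter is replaced by its mirror in the alphabet: a↔z, b↔y, c↔x, and so on (the Atbash cipher).
Applying it to butter: b↔y, u↔f, t↔g, t↔g, e↔v, r↔i.

yfggvi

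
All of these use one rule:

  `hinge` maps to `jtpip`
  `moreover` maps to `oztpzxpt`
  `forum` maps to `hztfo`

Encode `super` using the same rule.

ufrpt

The shift depends on letter class: consonant h→j is +2, but vowel i→t is +11. Two shifts are in play — +11 for a/e/i/o/u, +2 for every other letter.
Applying it to super: s(cons)+2=u, u(vowel)+11=f, p(cons)+2=r, e(vowel)+11=p, r(cons)+2=t.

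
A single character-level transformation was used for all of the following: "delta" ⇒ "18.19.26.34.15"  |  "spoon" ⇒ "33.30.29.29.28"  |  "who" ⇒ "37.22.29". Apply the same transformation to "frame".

20.32.15.27.19

d is letter #4 and maps to 18: an offset of 14. Letters become their 1-based position plus 14 (so a→15, b→16, …).
Applying it to frame: f=6→20, r=18→32, a=1→15, m=13→27, e=5→19.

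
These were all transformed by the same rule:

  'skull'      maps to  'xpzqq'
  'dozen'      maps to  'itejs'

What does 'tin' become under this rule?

yns

Compare letters: s→x is +5, k→p is +5, u→z is +5 — a constant shift. Each letter is shifted forward by 5 in the alphabet (a Caesar shift of +5).
On tin: t+5=y, i+5=n, n+5=s.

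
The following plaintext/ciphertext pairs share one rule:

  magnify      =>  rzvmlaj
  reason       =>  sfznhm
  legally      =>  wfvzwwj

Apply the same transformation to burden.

m(12)→r(17) and a(0)→z(25) fit y≡21x+25 (mod 26); the inverse of 21 mod 26 is 5. Treating letters as 0–25, the rule is x ↦ 21x + 25 (mod 26).
On burden: b(1)→21·1+25≡20=u; u(20)→21·20+25≡3=d; r(17)→21·17+25≡18=s; d(3)→21·3+25≡10=k; e(4)→21·4+25≡5=f; n(13)→21·13+25≡12=m (all mod 26).

udskfm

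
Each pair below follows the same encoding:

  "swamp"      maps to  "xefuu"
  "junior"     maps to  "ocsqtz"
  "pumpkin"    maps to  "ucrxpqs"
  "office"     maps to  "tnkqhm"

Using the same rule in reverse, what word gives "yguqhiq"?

Shifts by position in swamp: pos 0: s→x (+5), pos 1: w→e (+8), pos 2: a→f (+5), pos 3: m→u (+8) — repeating every 2. A repeating key of period 2 is used — shifts +5, +8 over and over.
Undoing it on yguqhiq: y−5=t, g−8=y, u−5=p, q−8=i, h−5=c, i−8=a, q−5=l.

typical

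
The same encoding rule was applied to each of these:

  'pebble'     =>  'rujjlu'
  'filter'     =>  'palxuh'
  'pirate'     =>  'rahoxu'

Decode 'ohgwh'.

p(15)→r(17) and e(4)→u(20) fit y≡21x+14 (mod 26); the inverse of 21 mod 26 is 5. This is an affine cipher: with a=0,…,z=25, each position x becomes (21x+14) mod 26.
Decoding ohgwh: o(14)→5·(14−14)≡0=a; h(7)→5·(7−14)≡17=r; g(6)→5·(6−14)≡12=m; w(22)→5·(22−14)≡14=o; h(7)→5·(7−14)≡17=r (all mod 26).

armor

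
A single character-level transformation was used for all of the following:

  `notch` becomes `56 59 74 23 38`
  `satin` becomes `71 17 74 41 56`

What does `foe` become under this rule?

n(#14)→56 and o(#15)→59: differences scale by 3, so n = 3·pos + 14. Each letter becomes 3×(its alphabet position, a=1..z=26) + 14.
On foe: f=6→32, o=15→59, e=5→29.

32 59 29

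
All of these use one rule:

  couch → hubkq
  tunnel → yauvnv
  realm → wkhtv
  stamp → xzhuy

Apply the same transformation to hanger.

mguonb

In couch: c→h is +5, o→u is +6, u→b is +7, c→k is +8 — the shift increases by 1 each position. Letter i (0-indexed) is shifted by i+5, so successive shifts are 5, 6, 7, ….
For hanger: h+5=m, a+6=g, n+7=u, g+8=o, e+9=n, r+10=b.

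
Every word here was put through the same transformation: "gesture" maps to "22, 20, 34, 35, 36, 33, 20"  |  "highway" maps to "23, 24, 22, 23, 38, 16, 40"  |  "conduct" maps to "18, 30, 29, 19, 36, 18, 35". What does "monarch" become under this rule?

g is letter #7 and maps to 22: an offset of 15. Letters become their 1-based position plus 15 (so a→16, b→17, …).
On monarch: m=13→28, o=15→30, n=14→29, a=1→16, r=18→33, c=3→18, h=8→23.

28, 30, 29, 16, 33, 18, 23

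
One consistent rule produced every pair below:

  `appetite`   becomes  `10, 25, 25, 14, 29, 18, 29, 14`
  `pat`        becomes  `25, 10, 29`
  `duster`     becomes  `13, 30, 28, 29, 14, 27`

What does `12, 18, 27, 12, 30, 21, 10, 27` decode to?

a is letter #1 and maps to 10: an offset of 9. The number is (letter's place in the alphabet, a=1) + 9.
Reversing it on 12, 18, 27, 12, 30, 21, 10, 27: 12→(12−9)÷1=3=c, 18→(18−9)÷1=9=i, 27→(27−9)÷1=18=r, 12→(12−9)÷1=3=c, 30→(30−9)÷1=21=u, 21→(21−9)÷1=12=l, 10→(10−9)÷1=1=a, 27→(27−9)÷1=18=r.

circular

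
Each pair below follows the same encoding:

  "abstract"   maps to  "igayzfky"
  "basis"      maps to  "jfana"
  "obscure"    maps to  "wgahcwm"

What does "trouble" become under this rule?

Shifts by position in abstract: pos 0: a→i (+8), pos 1: b→g (+5), pos 2: s→a (+8), pos 3: t→y (+5) — repeating every 2. The shifts repeat in a cycle of length 2: positions 0,1,… shift by +8, +5, then the pattern repeats.
Applying it to trouble: t+8=b, r+5=w, o+8=w, u+5=z, b+8=j, l+5=q, e+8=m.

bwwzjqm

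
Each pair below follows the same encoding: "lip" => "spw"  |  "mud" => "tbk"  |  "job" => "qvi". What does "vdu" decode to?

Compare letters: l→s is +7, i→p is +7, p→w is +7 — a constant shift. Each letter is shifted forward by 7 in the alphabet (a Caesar shift of +7).
Undoing it on vdu: v−7=o, d−7=w, u−7=n.

own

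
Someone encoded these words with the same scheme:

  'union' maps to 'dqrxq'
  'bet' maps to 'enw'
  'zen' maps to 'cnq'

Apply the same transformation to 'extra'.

nawuj

The shift depends on letter class: consonant n→q is +3, but vowel u→d is +9. Two shifts are in play — +9 for a/e/i/o/u, +3 for every other letter.
On extra: e(vowel)+9=n, x(cons)+3=a, t(cons)+3=w, r(cons)+3=u, a(vowel)+9=j.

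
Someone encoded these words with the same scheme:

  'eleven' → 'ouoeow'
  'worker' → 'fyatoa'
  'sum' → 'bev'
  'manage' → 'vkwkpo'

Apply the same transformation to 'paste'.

The shift depends on letter class: consonant l→u is +9, but vowel e→o is +10. Vowels shift forward by 10 and consonants shift forward by 9.
On paste: p(cons)+9=y, a(vowel)+10=k, s(cons)+9=b, t(cons)+9=c, e(vowel)+10=o.

ykbco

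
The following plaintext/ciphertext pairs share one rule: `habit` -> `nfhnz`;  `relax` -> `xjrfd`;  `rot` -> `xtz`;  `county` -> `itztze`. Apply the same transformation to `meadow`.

The shift depends on letter class: consonant h→n is +6, but vowel a→f is +5. Vowels shift forward by 5 and consonants shift forward by 6.
For meadow: m(cons)+6=s, e(vowel)+5=j, a(vowel)+5=f, d(cons)+6=j, o(vowel)+5=t, w(cons)+6=c.

sjfjtc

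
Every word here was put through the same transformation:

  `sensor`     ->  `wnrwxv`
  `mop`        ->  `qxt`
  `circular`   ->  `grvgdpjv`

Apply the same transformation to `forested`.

The shift depends on letter class: consonant s→w is +4, but vowel e→n is +9. Two shifts are in play — +9 for a/e/i/o/u, +4 for every other letter.
On forested: f(cons)+4=j, o(vowel)+9=x, r(cons)+4=v, e(vowel)+9=n, s(cons)+4=w, t(cons)+4=x, e(vowel)+9=n, d(cons)+4=h.

jxvnwxnh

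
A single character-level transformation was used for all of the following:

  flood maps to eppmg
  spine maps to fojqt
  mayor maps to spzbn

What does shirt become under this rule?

usjit

The output letters match the input read backwards, each shifted +1: flood reversed is doolf. Two steps: reverse the string, then apply a Caesar shift of +1.
Applying it to shirt: reverse → trihs; then shift: t+1=u, r+1=s, i+1=j, h+1=i, s+1=t.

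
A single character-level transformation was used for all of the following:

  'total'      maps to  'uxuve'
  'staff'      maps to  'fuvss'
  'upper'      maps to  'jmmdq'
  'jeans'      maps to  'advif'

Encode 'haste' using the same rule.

t(19)→u(20) and o(14)→x(23) fit y≡15x+21 (mod 26); the inverse of 15 mod 26 is 7. Each letter's alphabet position (a=0..z=25) is mapped through 15·x+21 mod 26 — an affine cipher.
On haste: h(7)→15·7+21≡22=w; a(0)→15·0+21≡21=v; s(18)→15·18+21≡5=f; t(19)→15·19+21≡20=u; e(4)→15·4+21≡3=d (all mod 26).

wvfud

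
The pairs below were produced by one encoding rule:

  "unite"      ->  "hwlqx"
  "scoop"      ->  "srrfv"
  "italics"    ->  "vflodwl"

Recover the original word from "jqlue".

bring

The word is reversed, then every letter is shifted forward by 3.
Undoing it on jqlue: shift back: j−3=g, q−3=n, l−3=i, u−3=r, e−3=b → gnirb; then reverse → bring.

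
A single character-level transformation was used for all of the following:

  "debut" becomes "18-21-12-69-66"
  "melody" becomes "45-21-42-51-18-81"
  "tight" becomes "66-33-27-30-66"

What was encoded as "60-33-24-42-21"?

d(#4)→18 and e(#5)→21: differences scale by 3, so n = 3·pos + 6. With a=1..z=26, the number is 3·pos + 6.
Reversing it on 60-33-24-42-21: 60→(60−6)÷3=18=r, 33→(33−6)÷3=9=i, 24→(24−6)÷3=6=f, 42→(42−6)÷3=12=l, 21→(21−6)÷3=5=e.

rifle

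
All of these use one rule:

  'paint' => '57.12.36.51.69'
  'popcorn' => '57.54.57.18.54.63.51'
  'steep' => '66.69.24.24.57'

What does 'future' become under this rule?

p(#16)→57 and a(#1)→12: differences scale by 3, so n = 3·pos + 9. Each letter becomes 3×(its alphabet position, a=1..z=26) + 9.
For future: f=6→27, u=21→72, t=20→69, u=21→72, r=18→63, e=5→24.

27.72.69.72.63.24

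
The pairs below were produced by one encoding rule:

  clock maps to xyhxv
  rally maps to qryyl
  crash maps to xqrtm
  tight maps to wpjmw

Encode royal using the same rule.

c(2)→x(23) and l(11)→y(24) fit y≡3x+17 (mod 26); the inverse of 3 mod 26 is 9. Treating letters as 0–25, the rule is x ↦ 3x + 17 (mod 26).
Applying it to royal: r(17)→3·17+17≡16=q; o(14)→3·14+17≡7=h; y(24)→3·24+17≡11=l; a(0)→3·0+17≡17=r; l(11)→3·11+17≡24=y (all mod 26).

qhlry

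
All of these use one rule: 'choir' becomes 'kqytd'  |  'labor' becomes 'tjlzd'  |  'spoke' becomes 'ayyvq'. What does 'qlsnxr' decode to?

icicle

Letter i (0-indexed) is shifted by i+8, so successive shifts are 8, 9, 10, ….
Reversing it on qlsnxr: q−8=i, l−9=c, s−10=i, n−11=c, x−12=l, r−13=e.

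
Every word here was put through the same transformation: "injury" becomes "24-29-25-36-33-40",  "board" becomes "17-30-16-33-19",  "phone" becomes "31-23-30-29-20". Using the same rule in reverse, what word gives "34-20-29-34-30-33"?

sensor

Each letter is replaced by its alphabet position (a=1..z=26) + 15.
Decoding 34-20-29-34-30-33: 34→(34−15)÷1=19=s, 20→(20−15)÷1=5=e, 29→(29−15)÷1=14=n, 34→(34−15)÷1=19=s, 30→(30−15)÷1=15=o, 33→(33−15)÷1=18=r.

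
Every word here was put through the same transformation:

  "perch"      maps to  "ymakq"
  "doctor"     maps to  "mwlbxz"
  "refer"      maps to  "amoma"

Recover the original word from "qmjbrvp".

heating

Shifts by position in perch: pos 0: p→y (+9), pos 1: e→m (+8), pos 2: r→a (+9), pos 3: c→k (+8) — repeating every 2. It's a Vigenère-style cipher with numeric key [9,8]: position i shifts by key[i mod 2].
Undoing it on qmjbrvp: q−9=h, m−8=e, j−9=a, b−8=t, r−9=i, v−8=n, p−9=g.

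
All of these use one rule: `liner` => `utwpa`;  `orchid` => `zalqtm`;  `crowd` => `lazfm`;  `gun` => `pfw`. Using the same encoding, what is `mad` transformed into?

vlm

Vowels shift forward by 11 and consonants shift forward by 9.
On mad: m(cons)+9=v, a(vowel)+11=l, d(cons)+9=m.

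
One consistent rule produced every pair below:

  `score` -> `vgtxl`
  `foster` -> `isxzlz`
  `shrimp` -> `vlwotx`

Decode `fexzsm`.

castle

In score: s→v is +3, c→g is +4, o→t is +5, r→x is +6 — the shift increases by 1 each position. Each letter shifts forward by (position + 3), i.e. 3, 4, 5, … — the shift grows by one for each successive letter.
Reversing it on fexzsm: f−3=c, e−4=a, x−5=s, z−6=t, s−7=l, m−8=e.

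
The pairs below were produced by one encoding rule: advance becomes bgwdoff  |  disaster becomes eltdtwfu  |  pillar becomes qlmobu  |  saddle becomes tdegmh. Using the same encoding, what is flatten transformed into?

Shifts by position in advance: pos 0: a→b (+1), pos 1: d→g (+3), pos 2: v→w (+1), pos 3: a→d (+3) — repeating every 2. It's a Vigenère-style cipher with numeric key [1,3]: position i shifts by key[i mod 2].
For flatten: f+1=g, l+3=o, a+1=b, t+3=w, t+1=u, e+3=h, n+1=o.

gobwuho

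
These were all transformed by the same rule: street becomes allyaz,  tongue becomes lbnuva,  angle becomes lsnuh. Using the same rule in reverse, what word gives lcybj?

curve

The output letters match the input read backwards, each shifted +7: street reversed is teerts. Two steps: reverse the string, then apply a Caesar shift of +7.
Reversing it on lcybj: shift back: l−7=e, c−7=v, y−7=r, b−7=u, j−7=c → evruc; then reverse → curve.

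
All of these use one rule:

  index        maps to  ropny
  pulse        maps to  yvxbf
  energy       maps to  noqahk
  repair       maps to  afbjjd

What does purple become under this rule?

Shifts by position in index: pos 0: i→r (+9), pos 1: n→o (+1), pos 2: d→p (+12), pos 3: e→n (+9), pos 4: x→y (+1) — repeating every 3. A repeating key of period 3 is used — shifts +9, +1, +12 over and over.
For purple: p+9=y, u+1=v, r+12=d, p+9=y, l+1=m, e+12=q.

yvdymq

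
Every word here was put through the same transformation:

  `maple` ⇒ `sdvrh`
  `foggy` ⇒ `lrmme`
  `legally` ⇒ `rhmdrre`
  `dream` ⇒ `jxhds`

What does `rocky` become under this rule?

The shift depends on letter class: consonant m→s is +6, but vowel a→d is +3. Vowels shift forward by 3 and consonants shift forward by 6.
On rocky: r(cons)+6=x, o(vowel)+3=r, c(cons)+6=i, k(cons)+6=q, y(cons)+6=e.

xriqe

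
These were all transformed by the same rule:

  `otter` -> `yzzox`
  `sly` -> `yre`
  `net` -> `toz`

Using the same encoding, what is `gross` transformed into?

mxyyy

The shift depends on letter class: consonant t→z is +6, but vowel o→y is +10. The rule splits by letter class: vowels +10, consonants +6.
For gross: g(cons)+6=m, r(cons)+6=x, o(vowel)+10=y, s(cons)+6=y, s(cons)+6=y.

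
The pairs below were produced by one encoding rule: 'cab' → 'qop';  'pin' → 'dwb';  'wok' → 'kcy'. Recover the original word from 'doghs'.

Compare letters: c→q is +14, a→o is +14, b→p is +14 — a constant shift. It's a constant shift of +14 (ROT14).
Reversing it on doghs: d−14=p, o−14=a, g−14=s, h−14=t, s−14=e.

paste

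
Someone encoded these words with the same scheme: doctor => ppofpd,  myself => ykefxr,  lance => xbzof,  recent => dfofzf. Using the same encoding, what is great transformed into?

The shift depends on letter class: consonant d→p is +12, but vowel o→p is +1. The rule splits by letter class: vowels +1, consonants +12.
Applying it to great: g(cons)+12=s, r(cons)+12=d, e(vowel)+1=f, a(vowel)+1=b, t(cons)+12=f.

sdfbf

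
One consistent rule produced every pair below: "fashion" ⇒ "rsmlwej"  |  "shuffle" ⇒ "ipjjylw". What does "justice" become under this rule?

igmxwyn

The output letters match the input read backwards, each shifted +4: fashion reversed is noihsaf. The word is reversed, then every letter is shifted forward by 4.
On justice: reverse → ecitsuj; then shift: e+4=i, c+4=g, i+4=m, t+4=x, s+4=w, u+4=y, j+4=n.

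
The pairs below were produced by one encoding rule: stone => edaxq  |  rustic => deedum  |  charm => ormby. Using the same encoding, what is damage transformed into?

pkykso

Shifts by position in stone: pos 0: s→e (+12), pos 1: t→d (+10), pos 2: o→a (+12), pos 3: n→x (+10) — repeating every 2. A repeating key of period 2 is used — shifts +12, +10 over and over.
For damage: d+12=p, a+10=k, m+12=y, a+10=k, g+12=s, e+10=o.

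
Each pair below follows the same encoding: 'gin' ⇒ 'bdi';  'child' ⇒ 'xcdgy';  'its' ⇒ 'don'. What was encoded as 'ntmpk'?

This is a Caesar cipher with shift 21.
Reversing it on ntmpk: n−21=s, t−21=y, m−21=r, p−21=u, k−21=p.

syrup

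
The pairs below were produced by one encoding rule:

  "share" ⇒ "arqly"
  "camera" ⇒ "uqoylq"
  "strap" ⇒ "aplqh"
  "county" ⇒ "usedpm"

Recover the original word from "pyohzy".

Each letter's alphabet position (a=0..z=25) is mapped through 15·x+16 mod 26 — an affine cipher.
Undoing it on pyohzy: p(15)→7·(15−16)≡19=t; y(24)→7·(24−16)≡4=e; o(14)→7·(14−16)≡12=m; h(7)→7·(7−16)≡15=p; z(25)→7·(25−16)≡11=l; y(24)→7·(24−16)≡4=e (all mod 26).

temple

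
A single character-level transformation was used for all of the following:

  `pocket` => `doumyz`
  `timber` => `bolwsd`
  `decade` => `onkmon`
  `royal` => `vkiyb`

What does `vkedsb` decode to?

The output letters match the input read backwards, each shifted +10: pocket reversed is tekcop. Two steps: reverse the string, then apply a Caesar shift of +10.
Undoing it on vkedsb: shift back: v−10=l, k−10=a, e−10=u, d−10=t, s−10=i, b−10=r → lautir; then reverse → ritual.

ritual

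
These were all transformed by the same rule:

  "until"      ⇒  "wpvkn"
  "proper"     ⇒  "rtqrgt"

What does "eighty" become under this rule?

gkijva

Every letter moves 2 places later in the alphabet, wrapping around z→a.
For eighty: e+2=g, i+2=k, g+2=i, h+2=j, t+2=v, y+2=a.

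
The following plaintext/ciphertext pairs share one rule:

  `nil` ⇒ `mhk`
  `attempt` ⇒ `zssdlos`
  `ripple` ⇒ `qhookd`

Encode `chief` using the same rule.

Compare letters: n→m is +25, i→h is +25, l→k is +25 — a constant shift. It's a constant shift of +25 (ROT25).
On chief: c+25=b, h+25=g, i+25=h, e+25=d, f+25=e.

bghde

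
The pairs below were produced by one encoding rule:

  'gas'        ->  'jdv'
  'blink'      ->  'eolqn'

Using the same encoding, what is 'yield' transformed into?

Compare letters: g→j is +3, a→d is +3, s→v is +3 — a constant shift. Each letter is shifted forward by 3 in the alphabet (a Caesar shift of +3).
For yield: y+3=b, i+3=l, e+3=h, l+3=o, d+3=g.

blhog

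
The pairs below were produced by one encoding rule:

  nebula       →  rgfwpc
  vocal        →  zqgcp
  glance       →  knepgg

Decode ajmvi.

Shifts by position in nebula: pos 0: n→r (+4), pos 1: e→g (+2), pos 2: b→f (+4), pos 3: u→w (+2) — repeating every 2. The shifts repeat in a cycle of length 2: positions 0,1,… shift by +4, +2, then the pattern repeats.
Reversing it on ajmvi: a−4=w, j−2=h, m−4=i, v−2=t, i−4=e.

white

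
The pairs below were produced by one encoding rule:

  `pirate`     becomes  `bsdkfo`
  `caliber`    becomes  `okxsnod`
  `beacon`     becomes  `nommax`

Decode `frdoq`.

three

Shifts by position in pirate: pos 0: p→b (+12), pos 1: i→s (+10), pos 2: r→d (+12), pos 3: a→k (+10) — repeating every 2. It's a Vigenère-style cipher with numeric key [12,10]: position i shifts by key[i mod 2].
Undoing it on frdoq: f−12=t, r−10=h, d−12=r, o−10=e, q−12=e.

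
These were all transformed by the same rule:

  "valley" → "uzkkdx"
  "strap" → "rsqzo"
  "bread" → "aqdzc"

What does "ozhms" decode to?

Compare letters: v→u is +25, a→z is +25, l→k is +25 — a constant shift. Every letter moves 25 places later in the alphabet, wrapping around z→a.
Decoding ozhms: o−25=p, z−25=a, h−25=i, m−25=n, s−25=t.

paint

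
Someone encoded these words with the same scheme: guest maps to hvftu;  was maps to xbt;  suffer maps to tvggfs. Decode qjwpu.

Compare letters: g→h is +1, u→v is +1, e→f is +1 — a constant shift. Every letter moves 1 place later in the alphabet, wrapping around z→a.
Reversing it on qjwpu: q−1=p, j−1=i, w−1=v, p−1=o, u−1=t.

pivot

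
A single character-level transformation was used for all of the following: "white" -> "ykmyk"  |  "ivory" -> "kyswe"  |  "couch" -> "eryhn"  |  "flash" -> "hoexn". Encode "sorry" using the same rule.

The shift increases by 1 at each position, starting from +2: 2, 3, 4, ….
Applying it to sorry: s+2=u, o+3=r, r+4=v, r+5=w, y+6=e.

urvwe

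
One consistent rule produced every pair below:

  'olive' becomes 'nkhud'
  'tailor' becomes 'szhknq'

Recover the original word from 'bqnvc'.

crowd

Compare letters: o→n is +25, l→k is +25, i→h is +25 — a constant shift. Every letter moves 25 places later in the alphabet, wrapping around z→a.
Decoding bqnvc: b−25=c, q−25=r, n−25=o, v−25=w, c−25=d.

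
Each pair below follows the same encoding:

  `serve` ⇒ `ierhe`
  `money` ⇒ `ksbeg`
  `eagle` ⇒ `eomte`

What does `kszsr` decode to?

s(18)→i(8) and e(4)→e(4) fit y≡17x+14 (mod 26); the inverse of 17 mod 26 is 23. This is an affine cipher: with a=0,…,z=25, each position x becomes (17x+14) mod 26.
Decoding kszsr: k(10)→23·(10−14)≡12=m; s(18)→23·(18−14)≡14=o; z(25)→23·(25−14)≡19=t; s(18)→23·(18−14)≡14=o; r(17)→23·(17−14)≡17=r (all mod 26).

motor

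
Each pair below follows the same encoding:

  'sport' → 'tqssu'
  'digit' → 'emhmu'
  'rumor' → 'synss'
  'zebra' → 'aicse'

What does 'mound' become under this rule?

nsyoe

Vowels shift forward by 4 and consonants shift forward by 1.
For mound: m(cons)+1=n, o(vowel)+4=s, u(vowel)+4=y, n(cons)+1=o, d(cons)+1=e.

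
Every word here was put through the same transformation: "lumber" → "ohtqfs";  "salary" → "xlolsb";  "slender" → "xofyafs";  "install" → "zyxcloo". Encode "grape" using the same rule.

This is an affine cipher: with a=0,…,z=25, each position x becomes (5x+11) mod 26.
For grape: g(6)→5·6+11≡15=p; r(17)→5·17+11≡18=s; a(0)→5·0+11≡11=l; p(15)→5·15+11≡8=i; e(4)→5·4+11≡5=f (all mod 26).

pslif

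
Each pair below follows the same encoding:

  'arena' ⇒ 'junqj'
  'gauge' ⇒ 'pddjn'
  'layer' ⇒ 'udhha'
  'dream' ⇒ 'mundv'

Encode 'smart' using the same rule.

It's a Vigenère-style cipher with numeric key [9,3]: position i shifts by key[i mod 2].
On smart: s+9=b, m+3=p, a+9=j, r+3=u, t+9=c.

bpjuc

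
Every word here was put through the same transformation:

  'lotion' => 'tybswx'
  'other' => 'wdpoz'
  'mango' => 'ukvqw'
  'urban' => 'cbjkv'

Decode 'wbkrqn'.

Shifts by position in lotion: pos 0: l→t (+8), pos 1: o→y (+10), pos 2: t→b (+8), pos 3: i→s (+10) — repeating every 2. A repeating key of period 2 is used — shifts +8, +10 over and over.
Reversing it on wbkrqn: w−8=o, b−10=r, k−8=c, r−10=h, q−8=i, n−10=d.

orchid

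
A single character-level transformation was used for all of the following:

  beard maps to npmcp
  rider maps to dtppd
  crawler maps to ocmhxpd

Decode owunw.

Shifts by position in beard: pos 0: b→n (+12), pos 1: e→p (+11), pos 2: a→m (+12), pos 3: r→c (+11) — repeating every 2. The shifts repeat in a cycle of length 2: positions 0,1,… shift by +12, +11, then the pattern repeats.
Decoding owunw: o−12=c, w−11=l, u−12=i, n−11=c, w−12=k.

click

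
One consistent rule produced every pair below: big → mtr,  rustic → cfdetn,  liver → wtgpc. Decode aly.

Compare letters: b→m is +11, i→t is +11, g→r is +11 — a constant shift. It's a constant shift of +11 (ROT11).
Undoing it on aly: a−11=p, l−11=a, y−11=n.

pan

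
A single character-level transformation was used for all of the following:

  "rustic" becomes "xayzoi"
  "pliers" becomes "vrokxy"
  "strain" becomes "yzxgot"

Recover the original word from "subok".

movie

Compare letters: r→x is +6, u→a is +6, s→y is +6 — a constant shift. It's a constant shift of +6 (ROT6).
Undoing it on subok: s−6=m, u−6=o, b−6=v, o−6=i, k−6=e.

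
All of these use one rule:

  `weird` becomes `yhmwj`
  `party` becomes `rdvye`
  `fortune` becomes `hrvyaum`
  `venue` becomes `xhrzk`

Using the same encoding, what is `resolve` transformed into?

In weird: w→y is +2, e→h is +3, i→m is +4, r→w is +5 — the shift increases by 1 each position. Each letter shifts forward by (position + 2), i.e. 2, 3, 4, … — the shift grows by one for each successive letter.
Applying it to resolve: r+2=t, e+3=h, s+4=w, o+5=t, l+6=r, v+7=c, e+8=m.

thwtrcm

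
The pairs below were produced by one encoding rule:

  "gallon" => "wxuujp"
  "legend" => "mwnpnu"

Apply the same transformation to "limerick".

The output letters match the input read backwards, each shifted +9: gallon reversed is nollag. Read the word backwards and shift each letter +9.
On limerick: reverse → kciremil; then shift: k+9=t, c+9=l, i+9=r, r+9=a, e+9=n, m+9=v, i+9=r, l+9=u.

tlranvru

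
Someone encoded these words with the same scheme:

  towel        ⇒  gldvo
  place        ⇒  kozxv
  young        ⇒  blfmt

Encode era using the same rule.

Letters are reflected about the middle of the alphabet (position → 25−position): Atbash.
For era: e↔v, r↔i, a↔z.

viz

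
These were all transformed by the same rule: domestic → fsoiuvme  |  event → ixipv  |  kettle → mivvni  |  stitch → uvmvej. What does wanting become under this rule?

yepvmpi

The shift depends on letter class: consonant d→f is +2, but vowel o→s is +4. The rule splits by letter class: vowels +4, consonants +2.
On wanting: w(cons)+2=y, a(vowel)+4=e, n(cons)+2=p, t(cons)+2=v, i(vowel)+4=m, n(cons)+2=p, g(cons)+2=i.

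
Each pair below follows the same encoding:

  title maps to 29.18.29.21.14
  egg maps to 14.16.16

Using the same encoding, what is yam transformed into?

t is letter #20 and maps to 29: an offset of 9. Each letter is replaced by its alphabet position (a=1..z=26) + 9.
On yam: y=25→34, a=1→10, m=13→22.

34.10.22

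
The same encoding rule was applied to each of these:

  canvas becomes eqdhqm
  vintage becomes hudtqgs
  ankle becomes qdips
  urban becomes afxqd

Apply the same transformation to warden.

oqflsd

c(2)→e(4) and a(0)→q(16) fit y≡7x+16 (mod 26); the inverse of 7 mod 26 is 15. Each letter's alphabet position (a=0..z=25) is mapped through 7·x+16 mod 26 — an affine cipher.
Applying it to warden: w(22)→7·22+16≡14=o; a(0)→7·0+16≡16=q; r(17)→7·17+16≡5=f; d(3)→7·3+16≡11=l; e(4)→7·4+16≡18=s; n(13)→7·13+16≡3=d (all mod 26).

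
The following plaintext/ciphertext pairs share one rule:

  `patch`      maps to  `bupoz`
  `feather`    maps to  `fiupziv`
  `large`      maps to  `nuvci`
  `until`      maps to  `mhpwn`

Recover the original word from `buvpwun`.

Treating letters as 0–25, the rule is x ↦ 23x + 20 (mod 26).
Undoing it on buvpwun: b(1)→17·(1−20)≡15=p; u(20)→17·(20−20)≡0=a; v(21)→17·(21−20)≡17=r; p(15)→17·(15−20)≡19=t; w(22)→17·(22−20)≡8=i; u(20)→17·(20−20)≡0=a; n(13)→17·(13−20)≡11=l (all mod 26).

partial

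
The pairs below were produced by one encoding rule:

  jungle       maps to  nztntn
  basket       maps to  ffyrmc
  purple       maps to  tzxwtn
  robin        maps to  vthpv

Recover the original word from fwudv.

In jungle: j→n is +4, u→z is +5, n→t is +6, g→n is +7 — the shift increases by 1 each position. Letter i (0-indexed) is shifted by i+4, so successive shifts are 4, 5, 6, ….
Decoding fwudv: f−4=b, w−5=r, u−6=o, d−7=w, v−8=n.

brown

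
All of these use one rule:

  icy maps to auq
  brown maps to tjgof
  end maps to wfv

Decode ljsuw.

Compare letters: i→a is +18, c→u is +18, y→q is +18 — a constant shift. This is a Caesar cipher with shift 18.
Reversing it on ljsuw: l−18=t, j−18=r, s−18=a, u−18=c, w−18=e.

trace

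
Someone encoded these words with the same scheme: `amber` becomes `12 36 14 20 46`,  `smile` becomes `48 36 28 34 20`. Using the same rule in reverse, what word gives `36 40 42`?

a(#1)→12 and m(#13)→36: differences scale by 2, so n = 2·pos + 10. The formula is n = 2×(alphabet index, a=1) + 10.
Decoding 36 40 42: 36→(36−10)÷2=13=m, 40→(40−10)÷2=15=o, 42→(42−10)÷2=16=p.

mop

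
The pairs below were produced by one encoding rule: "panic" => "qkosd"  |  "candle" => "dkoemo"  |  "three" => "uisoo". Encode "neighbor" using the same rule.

ooshicys

The rule splits by letter class: vowels +10, consonants +1.
On neighbor: n(cons)+1=o, e(vowel)+10=o, i(vowel)+10=s, g(cons)+1=h, h(cons)+1=i, b(cons)+1=c, o(vowel)+10=y, r(cons)+1=s.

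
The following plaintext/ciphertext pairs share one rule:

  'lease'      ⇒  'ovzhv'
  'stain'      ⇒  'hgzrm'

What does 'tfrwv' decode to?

guide

Each pair mirrors across the alphabet (l↔o, e↔v, a↔z): positions sum to 25. Letters are reflected about the middle of the alphabet (position → 25−position): Atbash.
Undoing it on tfrwv: t↔g, f↔u, r↔i, w↔d, v↔e.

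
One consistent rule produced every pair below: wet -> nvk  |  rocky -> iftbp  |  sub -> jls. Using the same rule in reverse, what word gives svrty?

beach

Each letter is shifted forward by 17 in the alphabet (a Caesar shift of +17).
Undoing it on svrty: s−17=b, v−17=e, r−17=a, t−17=c, y−17=h.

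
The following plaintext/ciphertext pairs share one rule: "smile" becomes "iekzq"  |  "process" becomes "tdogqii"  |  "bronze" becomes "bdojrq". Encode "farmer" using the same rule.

vwdeqd

Each letter's alphabet position (a=0..z=25) is mapped through 5·x+22 mod 26 — an affine cipher.
Applying it to farmer: f(5)→5·5+22≡21=v; a(0)→5·0+22≡22=w; r(17)→5·17+22≡3=d; m(12)→5·12+22≡4=e; e(4)→5·4+22≡16=q; r(17)→5·17+22≡3=d (all mod 26).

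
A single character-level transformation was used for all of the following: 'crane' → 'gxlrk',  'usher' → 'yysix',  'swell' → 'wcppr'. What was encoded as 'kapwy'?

guess

Shifts by position in crane: pos 0: c→g (+4), pos 1: r→x (+6), pos 2: a→l (+11), pos 3: n→r (+4), pos 4: e→k (+6) — repeating every 3. The shifts repeat in a cycle of length 3: positions 0,1,… shift by +4, +6, +11, then the pattern repeats.
Undoing it on kapwy: k−4=g, a−6=u, p−11=e, w−4=s, y−6=s.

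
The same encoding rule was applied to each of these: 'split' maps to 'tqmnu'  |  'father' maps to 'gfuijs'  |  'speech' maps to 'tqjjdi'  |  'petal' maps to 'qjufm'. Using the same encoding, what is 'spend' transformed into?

tqjoe

The shift depends on letter class: consonant s→t is +1, but vowel i→n is +5. The rule splits by letter class: vowels +5, consonants +1.
For spend: s(cons)+1=t, p(cons)+1=q, e(vowel)+5=j, n(cons)+1=o, d(cons)+1=e.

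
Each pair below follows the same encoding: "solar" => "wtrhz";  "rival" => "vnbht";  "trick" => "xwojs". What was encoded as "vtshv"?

roman

Each letter shifts forward by (position + 4), i.e. 4, 5, 6, … — the shift grows by one for each successive letter.
Reversing it on vtshv: v−4=r, t−5=o, s−6=m, h−7=a, v−8=n.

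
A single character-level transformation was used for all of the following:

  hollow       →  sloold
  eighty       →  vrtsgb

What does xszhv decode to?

chase

Each pair mirrors across the alphabet (h↔s, o↔l, l↔o): positions sum to 25. This is the alphabet-reversal cipher (Atbash): a becomes z, b becomes y, etc.
Decoding xszhv: x↔c, s↔h, z↔a, h↔s, v↔e.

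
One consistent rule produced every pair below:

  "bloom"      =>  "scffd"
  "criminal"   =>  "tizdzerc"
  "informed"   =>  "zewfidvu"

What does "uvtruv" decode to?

Compare letters: b→s is +17, l→c is +17, o→f is +17 — a constant shift. Every letter moves 17 places later in the alphabet, wrapping around z→a.
Reversing it on uvtruv: u−17=d, v−17=e, t−17=c, r−17=a, u−17=d, v−17=e.

decade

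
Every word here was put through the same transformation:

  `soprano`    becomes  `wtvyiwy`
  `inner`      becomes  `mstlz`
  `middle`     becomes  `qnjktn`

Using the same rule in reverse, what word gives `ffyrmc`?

In soprano: s→w is +4, o→t is +5, p→v is +6, r→y is +7 — the shift increases by 1 each position. Letter i (0-indexed) is shifted by i+4, so successive shifts are 4, 5, 6, ….
Reversing it on ffyrmc: f−4=b, f−5=a, y−6=s, r−7=k, m−8=e, c−9=t.

basket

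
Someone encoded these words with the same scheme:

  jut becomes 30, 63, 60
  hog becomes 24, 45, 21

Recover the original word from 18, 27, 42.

fin

With a=1..z=26, the number is 3·pos.
Decoding 18, 27, 42: 18→(18−0)÷3=6=f, 27→(27−0)÷3=9=i, 42→(42−0)÷3=14=n.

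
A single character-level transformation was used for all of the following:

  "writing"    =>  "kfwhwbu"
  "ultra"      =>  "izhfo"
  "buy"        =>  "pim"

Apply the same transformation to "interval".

Every letter moves 14 places later in the alphabet, wrapping around z→a.
Applying it to interval: i+14=w, n+14=b, t+14=h, e+14=s, r+14=f, v+14=j, a+14=o, l+14=z.

wbhsfjoz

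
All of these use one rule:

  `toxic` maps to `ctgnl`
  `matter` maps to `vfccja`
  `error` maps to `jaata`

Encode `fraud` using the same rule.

The shift depends on letter class: consonant t→c is +9, but vowel o→t is +5. The rule splits by letter class: vowels +5, consonants +9.
On fraud: f(cons)+9=o, r(cons)+9=a, a(vowel)+5=f, u(vowel)+5=z, d(cons)+9=m.

oafzm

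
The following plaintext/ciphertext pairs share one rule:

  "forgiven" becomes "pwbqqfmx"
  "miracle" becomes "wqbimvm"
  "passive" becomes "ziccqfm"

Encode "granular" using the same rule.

qbixcvib

Two shifts are in play — +8 for a/e/i/o/u, +10 for every other letter.
For granular: g(cons)+10=q, r(cons)+10=b, a(vowel)+8=i, n(cons)+10=x, u(vowel)+8=c, l(cons)+10=v, a(vowel)+8=i, r(cons)+10=b.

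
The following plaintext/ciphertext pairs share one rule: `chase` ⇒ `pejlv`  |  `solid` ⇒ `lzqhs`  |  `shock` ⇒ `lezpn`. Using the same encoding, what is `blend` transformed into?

mqvws

c(2)→p(15) and h(7)→e(4) fit y≡3x+9 (mod 26); the inverse of 3 mod 26 is 9. Each letter's alphabet position (a=0..z=25) is mapped through 3·x+9 mod 26 — an affine cipher.
On blend: b(1)→3·1+9≡12=m; l(11)→3·11+9≡16=q; e(4)→3·4+9≡21=v; n(13)→3·13+9≡22=w; d(3)→3·3+9≡18=s (all mod 26).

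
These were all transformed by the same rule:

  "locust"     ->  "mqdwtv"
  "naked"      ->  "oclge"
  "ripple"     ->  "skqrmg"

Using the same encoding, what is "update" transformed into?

vrecug

Shifts by position in locust: pos 0: l→m (+1), pos 1: o→q (+2), pos 2: c→d (+1), pos 3: u→w (+2) — repeating every 2. It's a Vigenère-style cipher with numeric key [1,2]: position i shifts by key[i mod 2].
Applying it to update: u+1=v, p+2=r, d+1=e, a+2=c, t+1=u, e+2=g.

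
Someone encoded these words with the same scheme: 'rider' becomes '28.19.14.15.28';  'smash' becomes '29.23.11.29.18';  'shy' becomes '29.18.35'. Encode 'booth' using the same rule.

12.25.25.30.18

r is letter #18 and maps to 28: an offset of 10. Each letter is replaced by its alphabet position (a=1..z=26) + 10.
Applying it to booth: b=2→12, o=15→25, o=15→25, t=20→30, h=8→18.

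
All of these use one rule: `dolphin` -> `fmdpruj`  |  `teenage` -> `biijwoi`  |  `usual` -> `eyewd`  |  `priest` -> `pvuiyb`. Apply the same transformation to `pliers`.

d(3)→f(5) and o(14)→m(12) fit y≡3x+22 (mod 26); the inverse of 3 mod 26 is 9. Treating letters as 0–25, the rule is x ↦ 3x + 22 (mod 26).
Applying it to pliers: p(15)→3·15+22≡15=p; l(11)→3·11+22≡3=d; i(8)→3·8+22≡20=u; e(4)→3·4+22≡8=i; r(17)→3·17+22≡21=v; s(18)→3·18+22≡24=y (all mod 26).

pduivy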